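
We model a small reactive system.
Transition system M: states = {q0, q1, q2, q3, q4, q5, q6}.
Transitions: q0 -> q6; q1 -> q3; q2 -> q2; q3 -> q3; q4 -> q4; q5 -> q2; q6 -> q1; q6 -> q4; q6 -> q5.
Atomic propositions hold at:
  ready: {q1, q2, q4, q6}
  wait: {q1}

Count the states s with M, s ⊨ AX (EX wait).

Sat(EX wait) = {s : some successor in {q1}} = {q6}
Sat(AX (EX wait)) = {s : every successor in {q6}} = {q0}
|Sat(AX (EX wait))| = |{q0}| = 1.

1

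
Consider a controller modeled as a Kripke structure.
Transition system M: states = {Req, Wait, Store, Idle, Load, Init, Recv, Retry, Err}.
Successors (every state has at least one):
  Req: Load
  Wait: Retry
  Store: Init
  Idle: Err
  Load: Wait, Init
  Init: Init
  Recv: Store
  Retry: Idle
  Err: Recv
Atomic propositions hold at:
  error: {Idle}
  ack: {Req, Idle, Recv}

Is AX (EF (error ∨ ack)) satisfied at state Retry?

Yes

Sat(error ∨ ack) = {Req, Idle, Recv}
EF (error ∨ ack): least fixpoint, start Z0 = {Req, Idle, Recv}, add states with some successor in Z. Z1 = {Req, Idle, Recv, Retry, Err}; Z2 = {Req, Wait, Idle, Recv, Retry, Err}; Z3 = {Req, Wait, Idle, Load, Recv, Retry, Err}; fixed.
Sat(EF (error ∨ ack)) = {Req, Wait, Idle, Load, Recv, Retry, Err}
Sat(AX (EF (error ∨ ack))) = {s : every successor in {Req, Wait, Idle, Load, Recv, Retry, Err}} = {Req, Wait, Idle, Retry, Err}
Retry ∈ Sat(AX (EF (error ∨ ack))) = {Req, Wait, Idle, Retry, Err}, so the formula holds at Retry.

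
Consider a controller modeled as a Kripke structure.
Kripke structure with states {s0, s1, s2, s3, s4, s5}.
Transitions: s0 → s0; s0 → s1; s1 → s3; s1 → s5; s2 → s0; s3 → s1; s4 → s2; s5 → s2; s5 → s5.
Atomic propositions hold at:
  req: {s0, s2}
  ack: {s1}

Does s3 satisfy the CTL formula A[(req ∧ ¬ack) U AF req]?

Sat(¬ack) = {s0, s2, s3, s4, s5}
Sat(req ∧ ¬ack) = {s0, s2}
AF req: least fixpoint, start Z0 = {s0, s2}, add states with every successor in Z. Z1 = {s0, s2, s4}; fixed.
Sat(AF req) = {s0, s2, s4}
A[(req ∧ ¬ack) U AF req]: least fixpoint, start Z0 = Sat(AF req) = {s0, s2, s4}, add states in Sat(req ∧ ¬ack) with every successor in Z. Already a fixed point.
Sat(A[(req ∧ ¬ack) U AF req]) = {s0, s2, s4}
s3 ∉ Sat(A[(req ∧ ¬ack) U AF req]) = {s0, s2, s4}, so the formula does not hold at s3.

No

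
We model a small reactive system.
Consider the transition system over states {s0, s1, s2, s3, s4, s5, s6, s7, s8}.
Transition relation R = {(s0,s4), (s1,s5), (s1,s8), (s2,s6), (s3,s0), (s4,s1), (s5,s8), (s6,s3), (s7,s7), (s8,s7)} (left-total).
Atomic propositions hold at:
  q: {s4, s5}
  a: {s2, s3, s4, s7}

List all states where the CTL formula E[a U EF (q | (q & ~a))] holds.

Sat(~a) = {s0, s1, s5, s6, s8}
Sat(q & ~a) = {s5}
Sat(q | (q & ~a)) = {s4, s5}
EF (q | (q & ~a)): least fixpoint, start Z0 = {s4, s5}, add states with some successor in Z. Z1 = {s0, s1, s4, s5}; Z2 = {s0, s1, s3, s4, s5}; Z3 = {s0, s1, s3, s4, s5, s6}; Z4 = {s0, s1, s2, s3, s4, s5, s6}; fixed.
Sat(EF (q | (q & ~a))) = {s0, s1, s2, s3, s4, s5, s6}
E[a U EF (q | (q & ~a))]: least fixpoint, start Z0 = Sat(EF (q | (q & ~a))) = {s0, s1, s2, s3, s4, s5, s6}, add states in Sat(a) with some successor in Z. Already a fixed point.
Sat(E[a U EF (q | (q & ~a))]) = {s0, s1, s2, s3, s4, s5, s6}

{s0, s1, s2, s3, s4, s5, s6}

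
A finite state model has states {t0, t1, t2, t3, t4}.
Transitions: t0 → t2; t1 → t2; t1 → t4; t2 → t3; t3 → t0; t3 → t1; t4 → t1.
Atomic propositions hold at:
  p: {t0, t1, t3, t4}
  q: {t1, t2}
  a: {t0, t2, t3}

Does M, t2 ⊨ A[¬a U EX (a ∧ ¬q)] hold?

Yes

Sat(¬a) = {t1, t4}
Sat(¬q) = {t0, t3, t4}
Sat(a ∧ ¬q) = {t0, t3}
Sat(EX (a ∧ ¬q)) = {s : some successor in {t0, t3}} = {t2, t3}
A[¬a U EX (a ∧ ¬q)]: least fixpoint, start Z0 = Sat(EX (a ∧ ¬q)) = {t2, t3}, add states in Sat(¬a) with every successor in Z. Already a fixed point.
Sat(A[¬a U EX (a ∧ ¬q)]) = {t2, t3}
t2 ∈ Sat(A[¬a U EX (a ∧ ¬q)]) = {t2, t3}, so the formula holds at t2.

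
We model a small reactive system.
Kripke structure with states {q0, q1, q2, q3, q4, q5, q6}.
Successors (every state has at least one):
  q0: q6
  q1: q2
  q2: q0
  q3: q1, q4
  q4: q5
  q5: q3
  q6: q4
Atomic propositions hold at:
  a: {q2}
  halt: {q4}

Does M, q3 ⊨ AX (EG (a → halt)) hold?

Sat(a → halt) = {q0, q1, q3, q4, q5, q6}
EG (a → halt): greatest fixpoint, start Z0 = {q0, q1, q3, q4, q5, q6}, keep only states in Sat with some successor in Z. Z1 = {q0, q3, q4, q5, q6}; fixed.
Sat(EG (a → halt)) = {q0, q3, q4, q5, q6}
Sat(AX (EG (a → halt))) = {s : every successor in {q0, q3, q4, q5, q6}} = {q0, q2, q4, q5, q6}
q3 ∉ Sat(AX (EG (a → halt))) = {q0, q2, q4, q5, q6}, so the formula does not hold at q3.

No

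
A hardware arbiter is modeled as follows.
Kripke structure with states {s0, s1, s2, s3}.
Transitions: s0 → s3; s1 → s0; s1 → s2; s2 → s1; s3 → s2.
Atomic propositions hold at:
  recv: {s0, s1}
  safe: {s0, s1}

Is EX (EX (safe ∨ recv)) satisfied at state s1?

Yes

Sat(safe ∨ recv) = {s0, s1}
Sat(EX (safe ∨ recv)) = {s : some successor in {s0, s1}} = {s1, s2}
Sat(EX (EX (safe ∨ recv))) = {s : some successor in {s1, s2}} = {s1, s2, s3}
s1 ∈ Sat(EX (EX (safe ∨ recv))) = {s1, s2, s3}, so the formula holds at s1.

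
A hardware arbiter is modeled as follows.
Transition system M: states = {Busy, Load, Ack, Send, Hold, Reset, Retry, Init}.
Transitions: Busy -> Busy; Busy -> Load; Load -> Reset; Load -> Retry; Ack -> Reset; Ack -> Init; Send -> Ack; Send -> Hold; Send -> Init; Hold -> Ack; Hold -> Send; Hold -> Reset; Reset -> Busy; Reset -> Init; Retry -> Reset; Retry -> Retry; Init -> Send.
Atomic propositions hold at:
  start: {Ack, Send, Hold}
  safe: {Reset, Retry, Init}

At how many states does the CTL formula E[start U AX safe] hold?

Sat(AX safe) = {s : every successor in {Reset, Retry, Init}} = {Load, Ack, Retry}
E[start U AX safe]: least fixpoint, start Z0 = Sat(AX safe) = {Load, Ack, Retry}, add states in Sat(start) with some successor in Z. Z1 = {Load, Ack, Send, Hold, Retry}; fixed.
Sat(E[start U AX safe]) = {Load, Ack, Send, Hold, Retry}
|Sat(E[start U AX safe])| = |{Load, Ack, Send, Hold, Retry}| = 5.

5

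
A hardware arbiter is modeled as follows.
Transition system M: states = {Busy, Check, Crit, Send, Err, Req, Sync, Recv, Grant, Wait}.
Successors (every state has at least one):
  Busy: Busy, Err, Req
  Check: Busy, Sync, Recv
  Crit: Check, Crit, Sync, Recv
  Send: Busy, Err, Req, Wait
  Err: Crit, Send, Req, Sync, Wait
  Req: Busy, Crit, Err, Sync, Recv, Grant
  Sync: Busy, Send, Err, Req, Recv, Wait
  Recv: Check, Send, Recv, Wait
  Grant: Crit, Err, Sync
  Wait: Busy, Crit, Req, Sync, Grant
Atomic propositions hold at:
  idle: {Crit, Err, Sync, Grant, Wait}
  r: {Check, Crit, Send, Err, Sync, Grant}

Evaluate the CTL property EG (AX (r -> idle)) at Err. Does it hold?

Sat(r -> idle) = {Busy, Crit, Err, Req, Sync, Recv, Grant, Wait}
Sat(AX (r -> idle)) = {s : every successor in {Busy, Crit, Err, Req, Sync, Recv, Grant, Wait}} = {Busy, Check, Send, Req, Grant, Wait}
EG (AX (r -> idle)): greatest fixpoint, start Z0 = {Busy, Check, Send, Req, Grant, Wait}, keep only states in Sat with some successor in Z. Z1 = {Busy, Check, Send, Req, Wait}; fixed.
Sat(EG (AX (r -> idle))) = {Busy, Check, Send, Req, Wait}
Err ∉ Sat(EG (AX (r -> idle))) = {Busy, Check, Send, Req, Wait}, so the formula does not hold at Err.

No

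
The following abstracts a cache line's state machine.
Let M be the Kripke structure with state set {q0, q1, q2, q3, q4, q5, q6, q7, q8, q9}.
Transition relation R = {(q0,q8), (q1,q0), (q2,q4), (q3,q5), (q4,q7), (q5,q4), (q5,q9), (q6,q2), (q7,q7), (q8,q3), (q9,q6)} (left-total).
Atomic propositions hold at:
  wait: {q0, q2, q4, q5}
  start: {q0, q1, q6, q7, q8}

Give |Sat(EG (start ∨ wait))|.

5

Sat(start ∨ wait) = {q0, q1, q2, q4, q5, q6, q7, q8}
EG (start ∨ wait): greatest fixpoint, start Z0 = {q0, q1, q2, q4, q5, q6, q7, q8}, keep only states in Sat with some successor in Z. Z1 = {q0, q1, q2, q4, q5, q6, q7}; Z2 = {q1, q2, q4, q5, q6, q7}; Z3 = {q2, q4, q5, q6, q7}; fixed.
Sat(EG (start ∨ wait)) = {q2, q4, q5, q6, q7}
|Sat(EG (start ∨ wait))| = |{q2, q4, q5, q6, q7}| = 5.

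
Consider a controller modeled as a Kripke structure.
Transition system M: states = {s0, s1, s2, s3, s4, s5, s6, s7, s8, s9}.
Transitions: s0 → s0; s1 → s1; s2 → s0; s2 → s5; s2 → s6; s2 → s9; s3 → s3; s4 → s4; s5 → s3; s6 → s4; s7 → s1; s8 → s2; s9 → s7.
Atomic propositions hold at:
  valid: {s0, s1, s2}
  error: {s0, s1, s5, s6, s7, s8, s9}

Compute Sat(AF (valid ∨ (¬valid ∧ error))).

{s0, s1, s2, s5, s6, s7, s8, s9}

Sat(¬valid) = {s3, s4, s5, s6, s7, s8, s9}
Sat(¬valid ∧ error) = {s5, s6, s7, s8, s9}
Sat(valid ∨ (¬valid ∧ error)) = {s0, s1, s2, s5, s6, s7, s8, s9}
AF (valid ∨ (¬valid ∧ error)): least fixpoint, start Z0 = {s0, s1, s2, s5, s6, s7, s8, s9}, add states with every successor in Z. Already a fixed point.
Sat(AF (valid ∨ (¬valid ∧ error))) = {s0, s1, s2, s5, s6, s7, s8, s9}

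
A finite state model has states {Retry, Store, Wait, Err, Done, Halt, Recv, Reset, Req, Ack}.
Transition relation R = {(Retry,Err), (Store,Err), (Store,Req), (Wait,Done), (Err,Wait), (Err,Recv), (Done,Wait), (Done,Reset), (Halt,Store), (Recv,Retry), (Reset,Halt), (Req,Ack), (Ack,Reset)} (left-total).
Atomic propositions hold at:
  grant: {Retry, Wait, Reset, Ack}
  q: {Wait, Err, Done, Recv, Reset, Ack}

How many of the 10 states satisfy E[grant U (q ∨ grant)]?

7

Sat(q ∨ grant) = {Retry, Wait, Err, Done, Recv, Reset, Ack}
E[grant U (q ∨ grant)]: least fixpoint, start Z0 = Sat((q ∨ grant)) = {Retry, Wait, Err, Done, Recv, Reset, Ack}, add states in Sat(grant) with some successor in Z. Already a fixed point.
Sat(E[grant U (q ∨ grant)]) = {Retry, Wait, Err, Done, Recv, Reset, Ack}
|Sat(E[grant U (q ∨ grant)])| = |{Retry, Wait, Err, Done, Recv, Reset, Ack}| = 7.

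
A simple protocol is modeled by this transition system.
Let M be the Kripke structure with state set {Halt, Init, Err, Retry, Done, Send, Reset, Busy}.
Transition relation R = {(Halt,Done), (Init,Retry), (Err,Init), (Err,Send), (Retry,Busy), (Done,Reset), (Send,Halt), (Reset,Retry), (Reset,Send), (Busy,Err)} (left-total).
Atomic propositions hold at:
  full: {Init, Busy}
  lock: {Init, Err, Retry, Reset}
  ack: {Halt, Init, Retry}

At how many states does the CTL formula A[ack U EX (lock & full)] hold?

1

Sat(lock & full) = {Init}
Sat(EX (lock & full)) = {s : some successor in {Init}} = {Err}
A[ack U EX (lock & full)]: least fixpoint, start Z0 = Sat(EX (lock & full)) = {Err}, add states in Sat(ack) with every successor in Z. Already a fixed point.
Sat(A[ack U EX (lock & full)]) = {Err}
|Sat(A[ack U EX (lock & full)])| = |{Err}| = 1.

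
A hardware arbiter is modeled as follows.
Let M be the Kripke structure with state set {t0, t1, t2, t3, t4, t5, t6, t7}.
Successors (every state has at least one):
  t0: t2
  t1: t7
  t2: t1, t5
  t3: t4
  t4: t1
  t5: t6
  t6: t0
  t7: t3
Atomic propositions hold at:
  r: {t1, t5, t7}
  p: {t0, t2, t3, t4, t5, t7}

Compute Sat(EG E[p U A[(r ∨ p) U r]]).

{t0, t1, t2, t3, t4, t7}

Sat(r ∨ p) = {t0, t1, t2, t3, t4, t5, t7}
A[(r ∨ p) U r]: least fixpoint, start Z0 = Sat(r) = {t1, t5, t7}, add states in Sat(r ∨ p) with every successor in Z. Z1 = {t1, t2, t4, t5, t7}; Z2 = {t0, t1, t2, t3, t4, t5, t7}; fixed.
Sat(A[(r ∨ p) U r]) = {t0, t1, t2, t3, t4, t5, t7}
E[p U A[(r ∨ p) U r]]: least fixpoint, start Z0 = Sat(A[(r ∨ p) U r]) = {t0, t1, t2, t3, t4, t5, t7}, add states in Sat(p) with some successor in Z. Already a fixed point.
Sat(E[p U A[(r ∨ p) U r]]) = {t0, t1, t2, t3, t4, t5, t7}
EG E[p U A[(r ∨ p) U r]]: greatest fixpoint, start Z0 = {t0, t1, t2, t3, t4, t5, t7}, keep only states in Sat with some successor in Z. Z1 = {t0, t1, t2, t3, t4, t7}; fixed.
Sat(EG E[p U A[(r ∨ p) U r]]) = {t0, t1, t2, t3, t4, t7}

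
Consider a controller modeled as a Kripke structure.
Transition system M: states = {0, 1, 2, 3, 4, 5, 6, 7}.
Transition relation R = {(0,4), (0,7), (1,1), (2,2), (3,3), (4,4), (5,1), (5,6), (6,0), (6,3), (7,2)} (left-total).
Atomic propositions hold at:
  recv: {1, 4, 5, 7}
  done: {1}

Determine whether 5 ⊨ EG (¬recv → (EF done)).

Sat(¬recv) = {0, 2, 3, 6}
EF done: least fixpoint, start Z0 = {1}, add states with some successor in Z. Z1 = {1, 5}; fixed.
Sat(EF done) = {1, 5}
Sat(¬recv → (EF done)) = {1, 4, 5, 7}
EG (¬recv → (EF done)): greatest fixpoint, start Z0 = {1, 4, 5, 7}, keep only states in Sat with some successor in Z. Z1 = {1, 4, 5}; fixed.
Sat(EG (¬recv → (EF done))) = {1, 4, 5}
5 ∈ Sat(EG (¬recv → (EF done))) = {1, 4, 5}, so the formula holds at 5.

Yes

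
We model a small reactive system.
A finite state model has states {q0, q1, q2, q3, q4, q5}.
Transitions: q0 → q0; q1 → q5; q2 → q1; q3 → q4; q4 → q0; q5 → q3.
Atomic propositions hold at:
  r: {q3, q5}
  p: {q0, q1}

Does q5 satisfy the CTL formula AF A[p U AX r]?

Sat(AX r) = {s : every successor in {q3, q5}} = {q1, q5}
A[p U AX r]: least fixpoint, start Z0 = Sat(AX r) = {q1, q5}, add states in Sat(p) with every successor in Z. Already a fixed point.
Sat(A[p U AX r]) = {q1, q5}
AF A[p U AX r]: least fixpoint, start Z0 = {q1, q5}, add states with every successor in Z. Z1 = {q1, q2, q5}; fixed.
Sat(AF A[p U AX r]) = {q1, q2, q5}
q5 ∈ Sat(AF A[p U AX r]) = {q1, q2, q5}, so the formula holds at q5.

Yes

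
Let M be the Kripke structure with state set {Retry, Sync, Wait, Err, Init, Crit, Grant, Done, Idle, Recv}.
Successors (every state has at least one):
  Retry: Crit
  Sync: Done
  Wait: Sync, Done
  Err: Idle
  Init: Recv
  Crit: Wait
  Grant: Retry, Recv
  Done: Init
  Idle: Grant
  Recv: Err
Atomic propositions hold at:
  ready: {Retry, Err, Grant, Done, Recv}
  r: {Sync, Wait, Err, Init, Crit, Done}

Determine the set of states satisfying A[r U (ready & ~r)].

{Retry, Sync, Wait, Init, Crit, Grant, Done, Recv}

Sat(~r) = {Retry, Grant, Idle, Recv}
Sat(ready & ~r) = {Retry, Grant, Recv}
A[r U (ready & ~r)]: least fixpoint, start Z0 = Sat((ready & ~r)) = {Retry, Grant, Recv}, add states in Sat(r) with every successor in Z. Z1 = {Retry, Init, Grant, Recv}; Z2 = {Retry, Init, Grant, Done, Recv}; Z3 = {Retry, Sync, Init, Grant, Done, Recv}; Z4 = {Retry, Sync, Wait, Init, Grant, Done, Recv}; Z5 = {Retry, Sync, Wait, Init, Crit, Grant, Done, Recv}; fixed.
Sat(A[r U (ready & ~r)]) = {Retry, Sync, Wait, Init, Crit, Grant, Done, Recv}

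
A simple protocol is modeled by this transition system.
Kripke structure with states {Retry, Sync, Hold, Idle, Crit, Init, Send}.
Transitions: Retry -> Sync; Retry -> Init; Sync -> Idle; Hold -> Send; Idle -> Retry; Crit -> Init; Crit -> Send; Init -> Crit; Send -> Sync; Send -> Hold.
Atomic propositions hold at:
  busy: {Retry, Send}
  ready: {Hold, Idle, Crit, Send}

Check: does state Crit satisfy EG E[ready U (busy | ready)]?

Yes

Sat(busy | ready) = {Retry, Hold, Idle, Crit, Send}
E[ready U (busy | ready)]: least fixpoint, start Z0 = Sat((busy | ready)) = {Retry, Hold, Idle, Crit, Send}, add states in Sat(ready) with some successor in Z. Already a fixed point.
Sat(E[ready U (busy | ready)]) = {Retry, Hold, Idle, Crit, Send}
EG E[ready U (busy | ready)]: greatest fixpoint, start Z0 = {Retry, Hold, Idle, Crit, Send}, keep only states in Sat with some successor in Z. Z1 = {Hold, Idle, Crit, Send}; Z2 = {Hold, Crit, Send}; fixed.
Sat(EG E[ready U (busy | ready)]) = {Hold, Crit, Send}
Crit ∈ Sat(EG E[ready U (busy | ready)]) = {Hold, Crit, Send}, so the formula holds at Crit.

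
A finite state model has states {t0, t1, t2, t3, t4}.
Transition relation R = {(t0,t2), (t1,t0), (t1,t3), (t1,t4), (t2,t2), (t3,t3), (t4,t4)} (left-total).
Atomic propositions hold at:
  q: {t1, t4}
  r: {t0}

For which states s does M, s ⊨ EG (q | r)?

Sat(q | r) = {t0, t1, t4}
EG (q | r): greatest fixpoint, start Z0 = {t0, t1, t4}, keep only states in Sat with some successor in Z. Z1 = {t1, t4}; fixed.
Sat(EG (q | r)) = {t1, t4}

{t1, t4}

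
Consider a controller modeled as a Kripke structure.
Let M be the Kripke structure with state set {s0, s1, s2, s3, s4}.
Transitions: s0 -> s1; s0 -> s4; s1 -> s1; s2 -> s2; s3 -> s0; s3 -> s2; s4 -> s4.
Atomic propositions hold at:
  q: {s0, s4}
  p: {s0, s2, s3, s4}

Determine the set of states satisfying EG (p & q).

Sat(p & q) = {s0, s4}
EG (p & q): greatest fixpoint, start Z0 = {s0, s4}, keep only states in Sat with some successor in Z. Already a fixed point.
Sat(EG (p & q)) = {s0, s4}

{s0, s4}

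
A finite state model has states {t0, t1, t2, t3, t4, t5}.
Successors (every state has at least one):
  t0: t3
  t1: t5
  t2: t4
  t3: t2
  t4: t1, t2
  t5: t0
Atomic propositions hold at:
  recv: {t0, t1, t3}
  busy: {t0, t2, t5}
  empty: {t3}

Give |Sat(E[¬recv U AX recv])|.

2

Sat(¬recv) = {t2, t4, t5}
Sat(AX recv) = {s : every successor in {t0, t1, t3}} = {t0, t5}
E[¬recv U AX recv]: least fixpoint, start Z0 = Sat(AX recv) = {t0, t5}, add states in Sat(¬recv) with some successor in Z. Already a fixed point.
Sat(E[¬recv U AX recv]) = {t0, t5}
|Sat(E[¬recv U AX recv])| = |{t0, t5}| = 2.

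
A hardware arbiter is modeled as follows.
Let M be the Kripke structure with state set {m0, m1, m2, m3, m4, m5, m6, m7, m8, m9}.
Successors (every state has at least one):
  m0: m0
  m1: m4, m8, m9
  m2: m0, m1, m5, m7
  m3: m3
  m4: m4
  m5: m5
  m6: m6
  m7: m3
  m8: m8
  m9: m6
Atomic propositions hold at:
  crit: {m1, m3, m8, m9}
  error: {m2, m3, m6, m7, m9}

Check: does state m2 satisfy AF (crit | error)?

Sat(crit | error) = {m1, m2, m3, m6, m7, m8, m9}
AF (crit | error): least fixpoint, start Z0 = {m1, m2, m3, m6, m7, m8, m9}, add states with every successor in Z. Already a fixed point.
Sat(AF (crit | error)) = {m1, m2, m3, m6, m7, m8, m9}
m2 ∈ Sat(AF (crit | error)) = {m1, m2, m3, m6, m7, m8, m9}, so the formula holds at m2.

Yes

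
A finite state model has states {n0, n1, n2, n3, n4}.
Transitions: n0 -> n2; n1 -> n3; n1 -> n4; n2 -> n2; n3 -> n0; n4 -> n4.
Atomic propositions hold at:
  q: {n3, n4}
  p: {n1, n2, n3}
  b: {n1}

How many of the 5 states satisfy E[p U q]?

E[p U q]: least fixpoint, start Z0 = Sat(q) = {n3, n4}, add states in Sat(p) with some successor in Z. Z1 = {n1, n3, n4}; fixed.
Sat(E[p U q]) = {n1, n3, n4}
|Sat(E[p U q])| = |{n1, n3, n4}| = 3.

3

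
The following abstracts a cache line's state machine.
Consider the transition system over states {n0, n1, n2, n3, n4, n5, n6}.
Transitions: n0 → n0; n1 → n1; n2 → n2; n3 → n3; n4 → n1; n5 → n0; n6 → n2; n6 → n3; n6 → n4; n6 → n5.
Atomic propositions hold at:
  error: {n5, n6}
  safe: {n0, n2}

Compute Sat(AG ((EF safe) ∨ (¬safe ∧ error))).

EF safe: least fixpoint, start Z0 = {n0, n2}, add states with some successor in Z. Z1 = {n0, n2, n5, n6}; fixed.
Sat(EF safe) = {n0, n2, n5, n6}
Sat(¬safe) = {n1, n3, n4, n5, n6}
Sat(¬safe ∧ error) = {n5, n6}
Sat((EF safe) ∨ (¬safe ∧ error)) = {n0, n2, n5, n6}
AG ((EF safe) ∨ (¬safe ∧ error)): greatest fixpoint, start Z0 = {n0, n2, n5, n6}, keep only states in Sat with every successor in Z. Z1 = {n0, n2, n5}; fixed.
Sat(AG ((EF safe) ∨ (¬safe ∧ error))) = {n0, n2, n5}

{n0, n2, n5}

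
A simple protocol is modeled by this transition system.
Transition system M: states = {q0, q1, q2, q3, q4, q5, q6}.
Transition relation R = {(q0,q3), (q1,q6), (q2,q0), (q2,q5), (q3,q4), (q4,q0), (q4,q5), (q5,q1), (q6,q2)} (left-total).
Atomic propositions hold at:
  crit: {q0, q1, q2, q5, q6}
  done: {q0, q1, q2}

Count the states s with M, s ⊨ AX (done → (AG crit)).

AG crit: greatest fixpoint, start Z0 = {q0, q1, q2, q5, q6}, keep only states in Sat with every successor in Z. Z1 = {q1, q2, q5, q6}; Z2 = {q1, q5, q6}; Z3 = {q1, q5}; Z4 = {q5}; Z5 = ∅; fixed.
Sat(AG crit) = ∅
Sat(done → (AG crit)) = {q3, q4, q5, q6}
Sat(AX (done → (AG crit))) = {s : every successor in {q3, q4, q5, q6}} = {q0, q1, q3}
|Sat(AX (done → (AG crit)))| = |{q0, q1, q3}| = 3.

3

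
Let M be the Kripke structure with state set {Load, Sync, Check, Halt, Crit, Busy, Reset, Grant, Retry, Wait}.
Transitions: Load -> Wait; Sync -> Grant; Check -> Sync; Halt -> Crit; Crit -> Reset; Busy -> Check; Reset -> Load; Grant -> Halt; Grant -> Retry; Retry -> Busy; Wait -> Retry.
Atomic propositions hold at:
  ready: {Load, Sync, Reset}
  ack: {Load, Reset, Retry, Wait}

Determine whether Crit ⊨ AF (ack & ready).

Yes

Sat(ack & ready) = {Load, Reset}
AF (ack & ready): least fixpoint, start Z0 = {Load, Reset}, add states with every successor in Z. Z1 = {Load, Crit, Reset}; Z2 = {Load, Halt, Crit, Reset}; fixed.
Sat(AF (ack & ready)) = {Load, Halt, Crit, Reset}
Crit ∈ Sat(AF (ack & ready)) = {Load, Halt, Crit, Reset}, so the formula holds at Crit.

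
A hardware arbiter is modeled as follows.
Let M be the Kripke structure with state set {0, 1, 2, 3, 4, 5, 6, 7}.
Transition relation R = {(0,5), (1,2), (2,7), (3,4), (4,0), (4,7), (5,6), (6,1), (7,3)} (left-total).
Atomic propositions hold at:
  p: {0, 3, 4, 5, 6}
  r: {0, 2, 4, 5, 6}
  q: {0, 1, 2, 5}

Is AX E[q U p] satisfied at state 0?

E[q U p]: least fixpoint, start Z0 = Sat(p) = {0, 3, 4, 5, 6}, add states in Sat(q) with some successor in Z. Already a fixed point.
Sat(E[q U p]) = {0, 3, 4, 5, 6}
Sat(AX E[q U p]) = {s : every successor in {0, 3, 4, 5, 6}} = {0, 3, 5, 7}
0 ∈ Sat(AX E[q U p]) = {0, 3, 5, 7}, so the formula holds at 0.

Yes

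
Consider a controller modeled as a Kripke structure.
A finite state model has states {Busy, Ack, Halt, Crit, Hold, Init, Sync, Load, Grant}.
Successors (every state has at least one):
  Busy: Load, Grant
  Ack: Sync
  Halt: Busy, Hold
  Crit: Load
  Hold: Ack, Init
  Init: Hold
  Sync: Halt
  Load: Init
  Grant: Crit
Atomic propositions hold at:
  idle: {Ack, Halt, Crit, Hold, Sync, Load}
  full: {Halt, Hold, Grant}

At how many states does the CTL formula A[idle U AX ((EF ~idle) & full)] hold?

Sat(~idle) = {Busy, Init, Grant}
EF ~idle: least fixpoint, start Z0 = {Busy, Init, Grant}, add states with some successor in Z. Z1 = {Busy, Halt, Hold, Init, Load, Grant}; Z2 = {Busy, Halt, Crit, Hold, Init, Sync, Load, Grant}; Z3 = {Busy, Ack, Halt, Crit, Hold, Init, Sync, Load, Grant}; fixed.
Sat(EF ~idle) = {Busy, Ack, Halt, Crit, Hold, Init, Sync, Load, Grant}
Sat((EF ~idle) & full) = {Halt, Hold, Grant}
Sat(AX ((EF ~idle) & full)) = {s : every successor in {Halt, Hold, Grant}} = {Init, Sync}
A[idle U AX ((EF ~idle) & full)]: least fixpoint, start Z0 = Sat(AX ((EF ~idle) & full)) = {Init, Sync}, add states in Sat(idle) with every successor in Z. Z1 = {Ack, Init, Sync, Load}; Z2 = {Ack, Crit, Hold, Init, Sync, Load}; fixed.
Sat(A[idle U AX ((EF ~idle) & full)]) = {Ack, Crit, Hold, Init, Sync, Load}
|Sat(A[idle U AX ((EF ~idle) & full)])| = |{Ack, Crit, Hold, Init, Sync, Load}| = 6.

6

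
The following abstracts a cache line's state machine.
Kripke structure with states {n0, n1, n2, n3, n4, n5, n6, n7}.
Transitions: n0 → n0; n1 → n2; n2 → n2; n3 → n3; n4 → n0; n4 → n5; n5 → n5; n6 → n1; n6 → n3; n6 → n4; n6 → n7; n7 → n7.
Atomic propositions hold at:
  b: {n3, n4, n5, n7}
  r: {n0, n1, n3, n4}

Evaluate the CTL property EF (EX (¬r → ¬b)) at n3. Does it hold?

Sat(¬r) = {n2, n5, n6, n7}
Sat(¬b) = {n0, n1, n2, n6}
Sat(¬r → ¬b) = {n0, n1, n2, n3, n4, n6}
Sat(EX (¬r → ¬b)) = {s : some successor in {n0, n1, n2, n3, n4, n6}} = {n0, n1, n2, n3, n4, n6}
EF (EX (¬r → ¬b)): least fixpoint, start Z0 = {n0, n1, n2, n3, n4, n6}, add states with some successor in Z. Already a fixed point.
Sat(EF (EX (¬r → ¬b))) = {n0, n1, n2, n3, n4, n6}
n3 ∈ Sat(EF (EX (¬r → ¬b))) = {n0, n1, n2, n3, n4, n6}, so the formula holds at n3.

Yes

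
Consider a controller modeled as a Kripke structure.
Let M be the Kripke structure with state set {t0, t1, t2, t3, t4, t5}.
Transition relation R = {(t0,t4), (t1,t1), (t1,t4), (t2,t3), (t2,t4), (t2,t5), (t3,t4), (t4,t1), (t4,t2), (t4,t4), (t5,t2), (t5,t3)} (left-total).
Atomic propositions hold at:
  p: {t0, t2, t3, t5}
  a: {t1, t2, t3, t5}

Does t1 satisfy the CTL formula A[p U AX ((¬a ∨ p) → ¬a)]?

Yes

Sat(¬a) = {t0, t4}
Sat(¬a ∨ p) = {t0, t2, t3, t4, t5}
Sat((¬a ∨ p) → ¬a) = {t0, t1, t4}
Sat(AX ((¬a ∨ p) → ¬a)) = {s : every successor in {t0, t1, t4}} = {t0, t1, t3}
A[p U AX ((¬a ∨ p) → ¬a)]: least fixpoint, start Z0 = Sat(AX ((¬a ∨ p) → ¬a)) = {t0, t1, t3}, add states in Sat(p) with every successor in Z. Already a fixed point.
Sat(A[p U AX ((¬a ∨ p) → ¬a)]) = {t0, t1, t3}
t1 ∈ Sat(A[p U AX ((¬a ∨ p) → ¬a)]) = {t0, t1, t3}, so the formula holds at t1.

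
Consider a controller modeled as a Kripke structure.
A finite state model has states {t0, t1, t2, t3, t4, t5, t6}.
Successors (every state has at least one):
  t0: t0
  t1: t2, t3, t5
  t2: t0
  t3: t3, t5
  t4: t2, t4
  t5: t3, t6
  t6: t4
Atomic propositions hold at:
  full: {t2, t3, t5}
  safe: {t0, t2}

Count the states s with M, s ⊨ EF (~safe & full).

Sat(~safe) = {t1, t3, t4, t5, t6}
Sat(~safe & full) = {t3, t5}
EF (~safe & full): least fixpoint, start Z0 = {t3, t5}, add states with some successor in Z. Z1 = {t1, t3, t5}; fixed.
Sat(EF (~safe & full)) = {t1, t3, t5}
|Sat(EF (~safe & full))| = |{t1, t3, t5}| = 3.

3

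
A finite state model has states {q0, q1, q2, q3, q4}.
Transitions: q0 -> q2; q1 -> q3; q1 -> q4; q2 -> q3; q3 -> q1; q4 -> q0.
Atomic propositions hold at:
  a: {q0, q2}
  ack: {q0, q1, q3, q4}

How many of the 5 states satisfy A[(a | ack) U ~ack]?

Sat(a | ack) = {q0, q1, q2, q3, q4}
Sat(~ack) = {q2}
A[(a | ack) U ~ack]: least fixpoint, start Z0 = Sat(~ack) = {q2}, add states in Sat(a | ack) with every successor in Z. Z1 = {q0, q2}; Z2 = {q0, q2, q4}; fixed.
Sat(A[(a | ack) U ~ack]) = {q0, q2, q4}
|Sat(A[(a | ack) U ~ack])| = |{q0, q2, q4}| = 3.

3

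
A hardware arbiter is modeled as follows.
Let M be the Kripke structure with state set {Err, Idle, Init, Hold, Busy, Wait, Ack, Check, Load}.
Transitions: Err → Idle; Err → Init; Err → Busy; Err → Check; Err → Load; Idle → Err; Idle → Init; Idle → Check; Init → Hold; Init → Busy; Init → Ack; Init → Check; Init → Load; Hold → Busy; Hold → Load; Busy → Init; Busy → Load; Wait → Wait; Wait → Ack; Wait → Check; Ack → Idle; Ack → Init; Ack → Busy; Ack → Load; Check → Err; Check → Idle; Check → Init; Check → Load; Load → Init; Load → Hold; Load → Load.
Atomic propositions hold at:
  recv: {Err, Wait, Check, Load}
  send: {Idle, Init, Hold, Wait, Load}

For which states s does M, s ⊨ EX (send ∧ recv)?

Sat(send ∧ recv) = {Wait, Load}
Sat(EX (send ∧ recv)) = {s : some successor in {Wait, Load}} = {Err, Init, Hold, Busy, Wait, Ack, Check, Load}

{Err, Init, Hold, Busy, Wait, Ack, Check, Load}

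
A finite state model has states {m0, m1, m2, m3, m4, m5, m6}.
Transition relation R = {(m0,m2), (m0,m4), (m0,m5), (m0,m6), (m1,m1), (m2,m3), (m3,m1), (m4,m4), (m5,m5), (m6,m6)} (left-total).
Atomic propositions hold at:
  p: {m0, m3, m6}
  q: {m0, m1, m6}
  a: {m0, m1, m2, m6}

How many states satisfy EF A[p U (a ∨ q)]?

Sat(a ∨ q) = {m0, m1, m2, m6}
A[p U (a ∨ q)]: least fixpoint, start Z0 = Sat((a ∨ q)) = {m0, m1, m2, m6}, add states in Sat(p) with every successor in Z. Z1 = {m0, m1, m2, m3, m6}; fixed.
Sat(A[p U (a ∨ q)]) = {m0, m1, m2, m3, m6}
EF A[p U (a ∨ q)]: least fixpoint, start Z0 = {m0, m1, m2, m3, m6}, add states with some successor in Z. Already a fixed point.
Sat(EF A[p U (a ∨ q)]) = {m0, m1, m2, m3, m6}
|Sat(EF A[p U (a ∨ q)])| = |{m0, m1, m2, m3, m6}| = 5.

5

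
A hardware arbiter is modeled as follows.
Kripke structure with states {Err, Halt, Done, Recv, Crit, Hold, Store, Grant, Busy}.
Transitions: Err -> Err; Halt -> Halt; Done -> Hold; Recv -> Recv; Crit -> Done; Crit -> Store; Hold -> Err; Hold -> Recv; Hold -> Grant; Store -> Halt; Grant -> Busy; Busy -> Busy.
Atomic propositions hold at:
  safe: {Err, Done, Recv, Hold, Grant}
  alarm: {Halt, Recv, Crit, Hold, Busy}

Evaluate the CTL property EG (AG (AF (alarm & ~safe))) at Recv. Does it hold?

No

Sat(~safe) = {Halt, Crit, Store, Busy}
Sat(alarm & ~safe) = {Halt, Crit, Busy}
AF (alarm & ~safe): least fixpoint, start Z0 = {Halt, Crit, Busy}, add states with every successor in Z. Z1 = {Halt, Crit, Store, Grant, Busy}; fixed.
Sat(AF (alarm & ~safe)) = {Halt, Crit, Store, Grant, Busy}
AG (AF (alarm & ~safe)): greatest fixpoint, start Z0 = {Halt, Crit, Store, Grant, Busy}, keep only states in Sat with every successor in Z. Z1 = {Halt, Store, Grant, Busy}; fixed.
Sat(AG (AF (alarm & ~safe))) = {Halt, Store, Grant, Busy}
EG (AG (AF (alarm & ~safe))): greatest fixpoint, start Z0 = {Halt, Store, Grant, Busy}, keep only states in Sat with some successor in Z. Already a fixed point.
Sat(EG (AG (AF (alarm & ~safe)))) = {Halt, Store, Grant, Busy}
Recv ∉ Sat(EG (AG (AF (alarm & ~safe)))) = {Halt, Store, Grant, Busy}, so the formula does not hold at Recv.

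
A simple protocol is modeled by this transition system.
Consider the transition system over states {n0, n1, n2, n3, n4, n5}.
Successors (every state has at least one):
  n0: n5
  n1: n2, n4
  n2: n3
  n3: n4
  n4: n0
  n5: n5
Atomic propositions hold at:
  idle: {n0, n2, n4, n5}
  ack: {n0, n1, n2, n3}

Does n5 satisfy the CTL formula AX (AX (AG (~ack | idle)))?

Sat(~ack) = {n4, n5}
Sat(~ack | idle) = {n0, n2, n4, n5}
AG (~ack | idle): greatest fixpoint, start Z0 = {n0, n2, n4, n5}, keep only states in Sat with every successor in Z. Z1 = {n0, n4, n5}; fixed.
Sat(AG (~ack | idle)) = {n0, n4, n5}
Sat(AX (AG (~ack | idle))) = {s : every successor in {n0, n4, n5}} = {n0, n3, n4, n5}
Sat(AX (AX (AG (~ack | idle)))) = {s : every successor in {n0, n3, n4, n5}} = {n0, n2, n3, n4, n5}
n5 ∈ Sat(AX (AX (AG (~ack | idle)))) = {n0, n2, n3, n4, n5}, so the formula holds at n5.

Yes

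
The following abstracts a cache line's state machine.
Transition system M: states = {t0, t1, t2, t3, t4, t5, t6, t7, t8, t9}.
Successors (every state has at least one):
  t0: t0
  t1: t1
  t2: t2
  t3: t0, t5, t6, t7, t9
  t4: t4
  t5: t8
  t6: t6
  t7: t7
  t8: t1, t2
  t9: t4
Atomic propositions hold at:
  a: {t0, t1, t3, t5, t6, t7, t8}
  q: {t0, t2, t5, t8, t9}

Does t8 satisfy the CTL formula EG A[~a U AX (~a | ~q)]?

Yes

Sat(~a) = {t2, t4, t9}
Sat(~q) = {t1, t3, t4, t6, t7}
Sat(~a | ~q) = {t1, t2, t3, t4, t6, t7, t9}
Sat(AX (~a | ~q)) = {s : every successor in {t1, t2, t3, t4, t6, t7, t9}} = {t1, t2, t4, t6, t7, t8, t9}
A[~a U AX (~a | ~q)]: least fixpoint, start Z0 = Sat(AX (~a | ~q)) = {t1, t2, t4, t6, t7, t8, t9}, add states in Sat(~a) with every successor in Z. Already a fixed point.
Sat(A[~a U AX (~a | ~q)]) = {t1, t2, t4, t6, t7, t8, t9}
EG A[~a U AX (~a | ~q)]: greatest fixpoint, start Z0 = {t1, t2, t4, t6, t7, t8, t9}, keep only states in Sat with some successor in Z. Already a fixed point.
Sat(EG A[~a U AX (~a | ~q)]) = {t1, t2, t4, t6, t7, t8, t9}
t8 ∈ Sat(EG A[~a U AX (~a | ~q)]) = {t1, t2, t4, t6, t7, t8, t9}, so the formula holds at t8.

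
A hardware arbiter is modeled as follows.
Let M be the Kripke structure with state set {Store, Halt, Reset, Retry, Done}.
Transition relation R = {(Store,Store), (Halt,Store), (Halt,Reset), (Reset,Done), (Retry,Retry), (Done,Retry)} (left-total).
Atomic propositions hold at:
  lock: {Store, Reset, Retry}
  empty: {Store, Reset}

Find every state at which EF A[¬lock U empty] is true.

{Store, Halt, Reset}

Sat(¬lock) = {Halt, Done}
A[¬lock U empty]: least fixpoint, start Z0 = Sat(empty) = {Store, Reset}, add states in Sat(¬lock) with every successor in Z. Z1 = {Store, Halt, Reset}; fixed.
Sat(A[¬lock U empty]) = {Store, Halt, Reset}
EF A[¬lock U empty]: least fixpoint, start Z0 = {Store, Halt, Reset}, add states with some successor in Z. Already a fixed point.
Sat(EF A[¬lock U empty]) = {Store, Halt, Reset}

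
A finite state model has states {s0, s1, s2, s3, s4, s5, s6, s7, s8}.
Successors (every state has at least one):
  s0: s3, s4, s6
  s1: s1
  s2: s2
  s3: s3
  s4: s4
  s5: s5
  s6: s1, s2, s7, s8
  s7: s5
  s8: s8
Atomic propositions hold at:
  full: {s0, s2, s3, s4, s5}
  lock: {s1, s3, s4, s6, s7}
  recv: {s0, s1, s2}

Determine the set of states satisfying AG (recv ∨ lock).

Sat(recv ∨ lock) = {s0, s1, s2, s3, s4, s6, s7}
AG (recv ∨ lock): greatest fixpoint, start Z0 = {s0, s1, s2, s3, s4, s6, s7}, keep only states in Sat with every successor in Z. Z1 = {s0, s1, s2, s3, s4}; Z2 = {s1, s2, s3, s4}; fixed.
Sat(AG (recv ∨ lock)) = {s1, s2, s3, s4}

{s1, s2, s3, s4}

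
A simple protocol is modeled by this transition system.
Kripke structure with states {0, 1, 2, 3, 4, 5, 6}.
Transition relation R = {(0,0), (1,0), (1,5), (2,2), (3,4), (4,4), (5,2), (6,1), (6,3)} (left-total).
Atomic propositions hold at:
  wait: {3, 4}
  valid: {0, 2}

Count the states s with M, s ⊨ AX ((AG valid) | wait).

5

AG valid: greatest fixpoint, start Z0 = {0, 2}, keep only states in Sat with every successor in Z. Already a fixed point.
Sat(AG valid) = {0, 2}
Sat((AG valid) | wait) = {0, 2, 3, 4}
Sat(AX ((AG valid) | wait)) = {s : every successor in {0, 2, 3, 4}} = {0, 2, 3, 4, 5}
|Sat(AX ((AG valid) | wait))| = |{0, 2, 3, 4, 5}| = 5.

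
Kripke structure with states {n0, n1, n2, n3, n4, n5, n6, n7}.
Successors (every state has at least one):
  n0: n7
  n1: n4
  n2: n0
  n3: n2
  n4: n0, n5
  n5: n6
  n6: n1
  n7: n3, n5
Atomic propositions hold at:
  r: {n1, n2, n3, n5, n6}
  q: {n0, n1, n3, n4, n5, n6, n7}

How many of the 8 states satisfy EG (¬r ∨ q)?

Sat(¬r) = {n0, n4, n7}
Sat(¬r ∨ q) = {n0, n1, n3, n4, n5, n6, n7}
EG (¬r ∨ q): greatest fixpoint, start Z0 = {n0, n1, n3, n4, n5, n6, n7}, keep only states in Sat with some successor in Z. Z1 = {n0, n1, n4, n5, n6, n7}; fixed.
Sat(EG (¬r ∨ q)) = {n0, n1, n4, n5, n6, n7}
|Sat(EG (¬r ∨ q))| = |{n0, n1, n4, n5, n6, n7}| = 6.

6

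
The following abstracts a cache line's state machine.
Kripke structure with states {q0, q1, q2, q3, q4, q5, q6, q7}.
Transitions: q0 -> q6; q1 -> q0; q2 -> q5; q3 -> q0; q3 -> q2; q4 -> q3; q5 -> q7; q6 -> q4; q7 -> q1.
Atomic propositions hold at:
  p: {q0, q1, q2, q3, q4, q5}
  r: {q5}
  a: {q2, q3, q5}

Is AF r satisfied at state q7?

AF r: least fixpoint, start Z0 = {q5}, add states with every successor in Z. Z1 = {q2, q5}; fixed.
Sat(AF r) = {q2, q5}
q7 ∉ Sat(AF r) = {q2, q5}, so the formula does not hold at q7.

No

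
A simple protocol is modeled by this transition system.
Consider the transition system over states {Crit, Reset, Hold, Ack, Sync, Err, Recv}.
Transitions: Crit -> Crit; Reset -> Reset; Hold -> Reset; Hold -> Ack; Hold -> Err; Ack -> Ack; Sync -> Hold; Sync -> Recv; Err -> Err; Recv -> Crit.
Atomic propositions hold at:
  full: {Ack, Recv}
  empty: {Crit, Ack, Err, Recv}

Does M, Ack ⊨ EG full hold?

EG full: greatest fixpoint, start Z0 = {Ack, Recv}, keep only states in Sat with some successor in Z. Z1 = {Ack}; fixed.
Sat(EG full) = {Ack}
Ack ∈ Sat(EG full) = {Ack}, so the formula holds at Ack.

Yes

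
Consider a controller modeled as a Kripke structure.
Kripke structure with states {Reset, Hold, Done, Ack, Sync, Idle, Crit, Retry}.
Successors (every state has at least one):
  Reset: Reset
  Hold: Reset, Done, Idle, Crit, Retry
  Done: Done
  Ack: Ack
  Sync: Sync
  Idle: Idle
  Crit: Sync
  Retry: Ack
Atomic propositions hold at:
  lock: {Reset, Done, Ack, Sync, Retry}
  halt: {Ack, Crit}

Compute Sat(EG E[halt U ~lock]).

{Hold, Idle}

Sat(~lock) = {Hold, Idle, Crit}
E[halt U ~lock]: least fixpoint, start Z0 = Sat(~lock) = {Hold, Idle, Crit}, add states in Sat(halt) with some successor in Z. Already a fixed point.
Sat(E[halt U ~lock]) = {Hold, Idle, Crit}
EG E[halt U ~lock]: greatest fixpoint, start Z0 = {Hold, Idle, Crit}, keep only states in Sat with some successor in Z. Z1 = {Hold, Idle}; fixed.
Sat(EG E[halt U ~lock]) = {Hold, Idle}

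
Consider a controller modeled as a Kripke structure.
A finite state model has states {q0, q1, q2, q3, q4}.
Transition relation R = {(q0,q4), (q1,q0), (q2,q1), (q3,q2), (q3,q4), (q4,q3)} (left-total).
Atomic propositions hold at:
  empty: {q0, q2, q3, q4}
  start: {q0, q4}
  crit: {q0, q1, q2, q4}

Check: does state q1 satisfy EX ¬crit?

No

Sat(¬crit) = {q3}
Sat(EX ¬crit) = {s : some successor in {q3}} = {q4}
q1 ∉ Sat(EX ¬crit) = {q4}, so the formula does not hold at q1.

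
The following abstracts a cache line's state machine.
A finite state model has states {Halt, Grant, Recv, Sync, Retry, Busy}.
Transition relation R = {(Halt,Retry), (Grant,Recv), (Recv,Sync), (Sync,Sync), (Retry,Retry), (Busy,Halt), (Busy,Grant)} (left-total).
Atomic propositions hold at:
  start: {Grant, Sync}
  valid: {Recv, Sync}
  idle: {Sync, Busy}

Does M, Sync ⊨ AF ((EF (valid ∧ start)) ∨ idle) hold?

Sat(valid ∧ start) = {Sync}
EF (valid ∧ start): least fixpoint, start Z0 = {Sync}, add states with some successor in Z. Z1 = {Recv, Sync}; Z2 = {Grant, Recv, Sync}; Z3 = {Grant, Recv, Sync, Busy}; fixed.
Sat(EF (valid ∧ start)) = {Grant, Recv, Sync, Busy}
Sat((EF (valid ∧ start)) ∨ idle) = {Grant, Recv, Sync, Busy}
AF ((EF (valid ∧ start)) ∨ idle): least fixpoint, start Z0 = {Grant, Recv, Sync, Busy}, add states with every successor in Z. Already a fixed point.
Sat(AF ((EF (valid ∧ start)) ∨ idle)) = {Grant, Recv, Sync, Busy}
Sync ∈ Sat(AF ((EF (valid ∧ start)) ∨ idle)) = {Grant, Recv, Sync, Busy}, so the formula holds at Sync.

Yes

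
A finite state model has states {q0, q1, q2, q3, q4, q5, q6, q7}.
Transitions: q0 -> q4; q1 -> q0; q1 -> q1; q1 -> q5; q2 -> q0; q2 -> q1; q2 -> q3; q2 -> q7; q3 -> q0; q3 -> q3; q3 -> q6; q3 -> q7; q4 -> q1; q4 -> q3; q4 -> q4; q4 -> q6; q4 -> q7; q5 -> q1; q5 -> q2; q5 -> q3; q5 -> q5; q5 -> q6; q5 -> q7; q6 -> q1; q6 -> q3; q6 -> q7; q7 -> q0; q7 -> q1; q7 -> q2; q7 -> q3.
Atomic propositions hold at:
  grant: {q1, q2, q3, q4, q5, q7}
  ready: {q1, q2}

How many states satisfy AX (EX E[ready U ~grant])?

4

Sat(~grant) = {q0, q6}
E[ready U ~grant]: least fixpoint, start Z0 = Sat(~grant) = {q0, q6}, add states in Sat(ready) with some successor in Z. Z1 = {q0, q1, q2, q6}; fixed.
Sat(E[ready U ~grant]) = {q0, q1, q2, q6}
Sat(EX E[ready U ~grant]) = {s : some successor in {q0, q1, q2, q6}} = {q1, q2, q3, q4, q5, q6, q7}
Sat(AX (EX E[ready U ~grant])) = {s : every successor in {q1, q2, q3, q4, q5, q6, q7}} = {q0, q4, q5, q6}
|Sat(AX (EX E[ready U ~grant]))| = |{q0, q4, q5, q6}| = 4.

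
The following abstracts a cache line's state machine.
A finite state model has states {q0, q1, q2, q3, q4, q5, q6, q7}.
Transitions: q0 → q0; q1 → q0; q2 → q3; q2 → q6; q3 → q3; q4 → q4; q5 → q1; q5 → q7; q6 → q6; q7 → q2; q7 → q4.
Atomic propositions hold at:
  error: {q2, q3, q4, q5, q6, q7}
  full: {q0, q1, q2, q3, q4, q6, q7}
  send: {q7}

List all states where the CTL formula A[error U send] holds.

{q7}

A[error U send]: least fixpoint, start Z0 = Sat(send) = {q7}, add states in Sat(error) with every successor in Z. Already a fixed point.
Sat(A[error U send]) = {q7}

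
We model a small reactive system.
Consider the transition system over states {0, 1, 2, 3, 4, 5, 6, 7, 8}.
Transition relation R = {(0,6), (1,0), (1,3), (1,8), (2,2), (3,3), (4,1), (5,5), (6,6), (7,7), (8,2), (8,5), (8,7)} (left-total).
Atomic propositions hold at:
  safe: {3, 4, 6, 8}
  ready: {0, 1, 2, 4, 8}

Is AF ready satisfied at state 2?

AF ready: least fixpoint, start Z0 = {0, 1, 2, 4, 8}, add states with every successor in Z. Already a fixed point.
Sat(AF ready) = {0, 1, 2, 4, 8}
2 ∈ Sat(AF ready) = {0, 1, 2, 4, 8}, so the formula holds at 2.

Yes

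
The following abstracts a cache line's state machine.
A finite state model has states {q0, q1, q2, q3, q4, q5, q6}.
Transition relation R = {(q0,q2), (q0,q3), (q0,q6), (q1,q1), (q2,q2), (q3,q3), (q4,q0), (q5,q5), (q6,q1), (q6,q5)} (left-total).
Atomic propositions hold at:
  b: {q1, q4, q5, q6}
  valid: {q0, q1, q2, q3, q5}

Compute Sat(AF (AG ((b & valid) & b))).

{q1, q5, q6}

Sat(b & valid) = {q1, q5}
Sat((b & valid) & b) = {q1, q5}
AG ((b & valid) & b): greatest fixpoint, start Z0 = {q1, q5}, keep only states in Sat with every successor in Z. Already a fixed point.
Sat(AG ((b & valid) & b)) = {q1, q5}
AF (AG ((b & valid) & b)): least fixpoint, start Z0 = {q1, q5}, add states with every successor in Z. Z1 = {q1, q5, q6}; fixed.
Sat(AF (AG ((b & valid) & b))) = {q1, q5, q6}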